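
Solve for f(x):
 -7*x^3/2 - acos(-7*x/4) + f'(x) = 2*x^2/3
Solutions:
 f(x) = C1 + 7*x^4/8 + 2*x^3/9 + x*acos(-7*x/4) + sqrt(16 - 49*x^2)/7


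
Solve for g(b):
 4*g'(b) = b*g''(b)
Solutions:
 g(b) = C1 + C2*b^5


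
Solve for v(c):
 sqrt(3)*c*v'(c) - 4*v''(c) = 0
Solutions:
 v(c) = C1 + C2*erfi(sqrt(2)*3^(1/4)*c/4)


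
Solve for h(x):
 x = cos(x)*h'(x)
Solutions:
 h(x) = C1 + Integral(x/cos(x), x)


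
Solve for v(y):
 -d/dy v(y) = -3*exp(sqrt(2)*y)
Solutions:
 v(y) = C1 + 3*sqrt(2)*exp(sqrt(2)*y)/2


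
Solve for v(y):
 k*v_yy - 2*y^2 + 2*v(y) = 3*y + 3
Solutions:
 v(y) = C1*exp(-sqrt(2)*y*sqrt(-1/k)) + C2*exp(sqrt(2)*y*sqrt(-1/k)) - k + y^2 + 3*y/2 + 3/2


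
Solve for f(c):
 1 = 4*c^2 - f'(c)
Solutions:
 f(c) = C1 + 4*c^3/3 - c


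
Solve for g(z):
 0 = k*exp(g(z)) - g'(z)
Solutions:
 g(z) = log(-1/(C1 + k*z))


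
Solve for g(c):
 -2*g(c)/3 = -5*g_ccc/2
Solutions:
 g(c) = C3*exp(30^(2/3)*c/15) + (C1*sin(10^(2/3)*3^(1/6)*c/10) + C2*cos(10^(2/3)*3^(1/6)*c/10))*exp(-30^(2/3)*c/30)


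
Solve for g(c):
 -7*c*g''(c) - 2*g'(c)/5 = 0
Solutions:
 g(c) = C1 + C2*c^(33/35)


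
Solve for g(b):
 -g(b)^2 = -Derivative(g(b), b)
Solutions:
 g(b) = -1/(C1 + b)


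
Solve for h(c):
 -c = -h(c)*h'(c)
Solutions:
 h(c) = -sqrt(C1 + c^2)
 h(c) = sqrt(C1 + c^2)


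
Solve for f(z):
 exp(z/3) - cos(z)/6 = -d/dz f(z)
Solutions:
 f(z) = C1 - 3*exp(z/3) + sin(z)/6


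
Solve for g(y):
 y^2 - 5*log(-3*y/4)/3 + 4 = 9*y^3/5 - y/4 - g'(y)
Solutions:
 g(y) = C1 + 9*y^4/20 - y^3/3 - y^2/8 + 5*y*log(-y)/3 + y*(-17/3 - 4*log(2) + log(3) + 2*log(6)/3)


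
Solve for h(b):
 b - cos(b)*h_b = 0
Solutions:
 h(b) = C1 + Integral(b/cos(b), b)


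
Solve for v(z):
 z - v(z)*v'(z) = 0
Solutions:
 v(z) = -sqrt(C1 + z^2)
 v(z) = sqrt(C1 + z^2)


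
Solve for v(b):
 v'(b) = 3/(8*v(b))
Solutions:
 v(b) = -sqrt(C1 + 3*b)/2
 v(b) = sqrt(C1 + 3*b)/2


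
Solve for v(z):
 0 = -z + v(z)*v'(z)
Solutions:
 v(z) = -sqrt(C1 + z^2)
 v(z) = sqrt(C1 + z^2)


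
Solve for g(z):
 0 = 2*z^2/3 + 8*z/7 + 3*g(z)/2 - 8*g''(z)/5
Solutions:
 g(z) = C1*exp(-sqrt(15)*z/4) + C2*exp(sqrt(15)*z/4) - 4*z^2/9 - 16*z/21 - 128/135


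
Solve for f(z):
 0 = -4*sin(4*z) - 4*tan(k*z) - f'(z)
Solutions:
 f(z) = C1 - 4*Piecewise((-log(cos(k*z))/k, Ne(k, 0)), (0, True)) + cos(4*z)


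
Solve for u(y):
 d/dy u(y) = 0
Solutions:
 u(y) = C1


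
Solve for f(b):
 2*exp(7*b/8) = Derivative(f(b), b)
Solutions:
 f(b) = C1 + 16*exp(7*b/8)/7


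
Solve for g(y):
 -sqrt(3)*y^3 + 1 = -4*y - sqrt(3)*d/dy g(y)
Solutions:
 g(y) = C1 + y^4/4 - 2*sqrt(3)*y^2/3 - sqrt(3)*y/3


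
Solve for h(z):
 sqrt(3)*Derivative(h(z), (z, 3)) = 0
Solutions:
 h(z) = C1 + C2*z + C3*z^2


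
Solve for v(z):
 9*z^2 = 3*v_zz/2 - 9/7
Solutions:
 v(z) = C1 + C2*z + z^4/2 + 3*z^2/7


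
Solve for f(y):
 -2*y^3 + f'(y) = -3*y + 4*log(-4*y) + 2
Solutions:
 f(y) = C1 + y^4/2 - 3*y^2/2 + 4*y*log(-y) + 2*y*(-1 + 4*log(2))


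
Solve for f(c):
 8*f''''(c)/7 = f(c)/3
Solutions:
 f(c) = C1*exp(-378^(1/4)*c/6) + C2*exp(378^(1/4)*c/6) + C3*sin(378^(1/4)*c/6) + C4*cos(378^(1/4)*c/6)


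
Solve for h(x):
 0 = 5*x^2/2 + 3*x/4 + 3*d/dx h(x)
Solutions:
 h(x) = C1 - 5*x^3/18 - x^2/8


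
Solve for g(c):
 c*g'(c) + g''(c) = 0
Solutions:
 g(c) = C1 + C2*erf(sqrt(2)*c/2)


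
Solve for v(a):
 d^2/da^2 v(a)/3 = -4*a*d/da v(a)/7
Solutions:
 v(a) = C1 + C2*erf(sqrt(42)*a/7)


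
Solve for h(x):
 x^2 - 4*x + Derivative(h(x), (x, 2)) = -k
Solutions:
 h(x) = C1 + C2*x - k*x^2/2 - x^4/12 + 2*x^3/3


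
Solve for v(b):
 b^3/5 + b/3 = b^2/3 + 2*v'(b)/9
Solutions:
 v(b) = C1 + 9*b^4/40 - b^3/2 + 3*b^2/4


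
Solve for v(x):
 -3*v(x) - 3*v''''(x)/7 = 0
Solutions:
 v(x) = (C1*sin(sqrt(2)*7^(1/4)*x/2) + C2*cos(sqrt(2)*7^(1/4)*x/2))*exp(-sqrt(2)*7^(1/4)*x/2) + (C3*sin(sqrt(2)*7^(1/4)*x/2) + C4*cos(sqrt(2)*7^(1/4)*x/2))*exp(sqrt(2)*7^(1/4)*x/2)


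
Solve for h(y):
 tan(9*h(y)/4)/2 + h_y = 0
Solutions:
 h(y) = -4*asin(C1*exp(-9*y/8))/9 + 4*pi/9
 h(y) = 4*asin(C1*exp(-9*y/8))/9


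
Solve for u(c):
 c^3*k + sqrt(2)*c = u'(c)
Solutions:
 u(c) = C1 + c^4*k/4 + sqrt(2)*c^2/2


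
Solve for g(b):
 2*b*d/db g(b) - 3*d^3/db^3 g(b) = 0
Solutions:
 g(b) = C1 + Integral(C2*airyai(2^(1/3)*3^(2/3)*b/3) + C3*airybi(2^(1/3)*3^(2/3)*b/3), b)


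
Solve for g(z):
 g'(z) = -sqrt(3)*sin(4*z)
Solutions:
 g(z) = C1 + sqrt(3)*cos(4*z)/4


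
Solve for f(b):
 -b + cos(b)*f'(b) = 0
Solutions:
 f(b) = C1 + Integral(b/cos(b), b)


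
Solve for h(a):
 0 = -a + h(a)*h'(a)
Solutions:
 h(a) = -sqrt(C1 + a^2)
 h(a) = sqrt(C1 + a^2)


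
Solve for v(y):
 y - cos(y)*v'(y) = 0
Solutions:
 v(y) = C1 + Integral(y/cos(y), y)


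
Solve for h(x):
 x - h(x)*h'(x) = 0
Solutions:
 h(x) = -sqrt(C1 + x^2)
 h(x) = sqrt(C1 + x^2)


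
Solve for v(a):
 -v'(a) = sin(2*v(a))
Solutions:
 v(a) = pi - acos((-C1 - exp(4*a))/(C1 - exp(4*a)))/2
 v(a) = acos((-C1 - exp(4*a))/(C1 - exp(4*a)))/2


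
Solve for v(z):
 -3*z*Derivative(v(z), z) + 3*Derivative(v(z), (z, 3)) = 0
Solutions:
 v(z) = C1 + Integral(C2*airyai(z) + C3*airybi(z), z)


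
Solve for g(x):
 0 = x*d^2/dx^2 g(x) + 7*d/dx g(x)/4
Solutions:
 g(x) = C1 + C2/x^(3/4)


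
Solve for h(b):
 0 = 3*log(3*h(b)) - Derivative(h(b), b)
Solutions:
 -Integral(1/(log(_y) + log(3)), (_y, h(b)))/3 = C1 - b


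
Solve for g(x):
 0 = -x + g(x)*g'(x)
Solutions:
 g(x) = -sqrt(C1 + x^2)
 g(x) = sqrt(C1 + x^2)


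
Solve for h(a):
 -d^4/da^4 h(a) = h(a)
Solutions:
 h(a) = (C1*sin(sqrt(2)*a/2) + C2*cos(sqrt(2)*a/2))*exp(-sqrt(2)*a/2) + (C3*sin(sqrt(2)*a/2) + C4*cos(sqrt(2)*a/2))*exp(sqrt(2)*a/2)


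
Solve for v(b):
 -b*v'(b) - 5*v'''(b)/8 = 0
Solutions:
 v(b) = C1 + Integral(C2*airyai(-2*5^(2/3)*b/5) + C3*airybi(-2*5^(2/3)*b/5), b)


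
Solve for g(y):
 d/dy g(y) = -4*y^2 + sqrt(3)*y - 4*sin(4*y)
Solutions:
 g(y) = C1 - 4*y^3/3 + sqrt(3)*y^2/2 + cos(4*y)


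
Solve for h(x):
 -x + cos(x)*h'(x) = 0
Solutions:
 h(x) = C1 + Integral(x/cos(x), x)


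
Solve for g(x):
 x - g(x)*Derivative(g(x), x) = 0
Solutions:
 g(x) = -sqrt(C1 + x^2)
 g(x) = sqrt(C1 + x^2)


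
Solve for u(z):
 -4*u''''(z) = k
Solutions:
 u(z) = C1 + C2*z + C3*z^2 + C4*z^3 - k*z^4/96


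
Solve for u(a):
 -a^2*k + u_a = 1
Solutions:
 u(a) = C1 + a^3*k/3 + a


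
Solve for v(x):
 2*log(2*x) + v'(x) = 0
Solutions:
 v(x) = C1 - 2*x*log(x) - x*log(4) + 2*x


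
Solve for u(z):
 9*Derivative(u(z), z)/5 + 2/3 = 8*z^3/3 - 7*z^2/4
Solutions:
 u(z) = C1 + 10*z^4/27 - 35*z^3/108 - 10*z/27


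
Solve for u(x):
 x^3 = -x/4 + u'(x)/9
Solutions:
 u(x) = C1 + 9*x^4/4 + 9*x^2/8


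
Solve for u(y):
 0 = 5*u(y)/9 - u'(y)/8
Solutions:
 u(y) = C1*exp(40*y/9)


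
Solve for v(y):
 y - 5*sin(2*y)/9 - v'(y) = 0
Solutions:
 v(y) = C1 + y^2/2 + 5*cos(2*y)/18


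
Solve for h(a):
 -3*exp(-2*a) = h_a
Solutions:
 h(a) = C1 + 3*exp(-2*a)/2


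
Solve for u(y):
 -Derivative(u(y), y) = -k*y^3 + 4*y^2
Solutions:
 u(y) = C1 + k*y^4/4 - 4*y^3/3


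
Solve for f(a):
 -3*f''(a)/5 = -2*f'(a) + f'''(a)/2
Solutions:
 f(a) = C1 + C2*exp(a*(-3 + sqrt(109))/5) + C3*exp(-a*(3 + sqrt(109))/5)


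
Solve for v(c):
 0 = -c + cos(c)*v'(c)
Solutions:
 v(c) = C1 + Integral(c/cos(c), c)


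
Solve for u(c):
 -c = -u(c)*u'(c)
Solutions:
 u(c) = -sqrt(C1 + c^2)
 u(c) = sqrt(C1 + c^2)


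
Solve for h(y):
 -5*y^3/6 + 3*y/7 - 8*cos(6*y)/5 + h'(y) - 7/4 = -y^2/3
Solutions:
 h(y) = C1 + 5*y^4/24 - y^3/9 - 3*y^2/14 + 7*y/4 + 4*sin(6*y)/15


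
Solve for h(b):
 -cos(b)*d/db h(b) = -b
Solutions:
 h(b) = C1 + Integral(b/cos(b), b)


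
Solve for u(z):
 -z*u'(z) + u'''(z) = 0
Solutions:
 u(z) = C1 + Integral(C2*airyai(z) + C3*airybi(z), z)


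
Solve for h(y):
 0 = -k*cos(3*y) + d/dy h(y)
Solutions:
 h(y) = C1 + k*sin(3*y)/3


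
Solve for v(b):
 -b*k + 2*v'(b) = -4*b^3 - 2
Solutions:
 v(b) = C1 - b^4/2 + b^2*k/4 - b


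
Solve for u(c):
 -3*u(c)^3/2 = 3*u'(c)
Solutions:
 u(c) = -sqrt(-1/(C1 - c))
 u(c) = sqrt(-1/(C1 - c))


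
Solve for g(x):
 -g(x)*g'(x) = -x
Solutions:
 g(x) = -sqrt(C1 + x^2)
 g(x) = sqrt(C1 + x^2)


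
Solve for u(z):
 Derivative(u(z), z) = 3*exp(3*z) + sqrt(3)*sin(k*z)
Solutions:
 u(z) = C1 + exp(3*z) - sqrt(3)*cos(k*z)/k


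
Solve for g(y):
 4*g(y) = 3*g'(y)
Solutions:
 g(y) = C1*exp(4*y/3)


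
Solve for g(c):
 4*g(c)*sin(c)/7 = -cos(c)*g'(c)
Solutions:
 g(c) = C1*cos(c)^(4/7)


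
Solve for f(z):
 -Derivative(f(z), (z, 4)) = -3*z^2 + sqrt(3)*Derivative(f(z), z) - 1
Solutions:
 f(z) = C1 + C4*exp(-3^(1/6)*z) + sqrt(3)*z^3/3 + sqrt(3)*z/3 + (C2*sin(3^(2/3)*z/2) + C3*cos(3^(2/3)*z/2))*exp(3^(1/6)*z/2)


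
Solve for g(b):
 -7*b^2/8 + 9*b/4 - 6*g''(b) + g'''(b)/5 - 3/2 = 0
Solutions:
 g(b) = C1 + C2*b + C3*exp(30*b) - 7*b^4/576 + 263*b^3/4320 - 5137*b^2/43200


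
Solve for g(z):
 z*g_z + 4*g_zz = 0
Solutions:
 g(z) = C1 + C2*erf(sqrt(2)*z/4)


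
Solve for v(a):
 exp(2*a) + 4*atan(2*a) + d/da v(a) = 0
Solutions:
 v(a) = C1 - 4*a*atan(2*a) - exp(2*a)/2 + log(4*a^2 + 1)


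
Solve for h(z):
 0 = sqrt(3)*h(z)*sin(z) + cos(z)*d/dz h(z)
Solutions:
 h(z) = C1*cos(z)^(sqrt(3))


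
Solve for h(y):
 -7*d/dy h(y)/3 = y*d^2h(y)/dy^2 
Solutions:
 h(y) = C1 + C2/y^(4/3)


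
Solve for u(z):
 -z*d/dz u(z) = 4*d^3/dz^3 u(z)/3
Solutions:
 u(z) = C1 + Integral(C2*airyai(-6^(1/3)*z/2) + C3*airybi(-6^(1/3)*z/2), z)


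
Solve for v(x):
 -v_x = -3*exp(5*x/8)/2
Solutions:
 v(x) = C1 + 12*exp(5*x/8)/5


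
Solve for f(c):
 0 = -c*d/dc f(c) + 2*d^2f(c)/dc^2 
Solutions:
 f(c) = C1 + C2*erfi(c/2)


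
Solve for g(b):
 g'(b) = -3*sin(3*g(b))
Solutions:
 g(b) = -acos((-C1 - exp(18*b))/(C1 - exp(18*b)))/3 + 2*pi/3
 g(b) = acos((-C1 - exp(18*b))/(C1 - exp(18*b)))/3


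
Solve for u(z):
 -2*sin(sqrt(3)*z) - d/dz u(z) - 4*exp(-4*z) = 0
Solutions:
 u(z) = C1 + 2*sqrt(3)*cos(sqrt(3)*z)/3 + exp(-4*z)


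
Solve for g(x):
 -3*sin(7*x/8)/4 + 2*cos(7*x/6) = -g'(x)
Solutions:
 g(x) = C1 - 12*sin(7*x/6)/7 - 6*cos(7*x/8)/7


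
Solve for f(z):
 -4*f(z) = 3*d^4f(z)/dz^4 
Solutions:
 f(z) = (C1*sin(3^(3/4)*z/3) + C2*cos(3^(3/4)*z/3))*exp(-3^(3/4)*z/3) + (C3*sin(3^(3/4)*z/3) + C4*cos(3^(3/4)*z/3))*exp(3^(3/4)*z/3)


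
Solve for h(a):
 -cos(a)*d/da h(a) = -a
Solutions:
 h(a) = C1 + Integral(a/cos(a), a)


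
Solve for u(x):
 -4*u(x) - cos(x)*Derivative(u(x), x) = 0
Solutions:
 u(x) = C1*(sin(x)^2 - 2*sin(x) + 1)/(sin(x)^2 + 2*sin(x) + 1)


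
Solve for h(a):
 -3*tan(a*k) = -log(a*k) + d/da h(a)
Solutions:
 h(a) = C1 + a*log(a*k) - a - 3*Piecewise((-log(cos(a*k))/k, Ne(k, 0)), (0, True))


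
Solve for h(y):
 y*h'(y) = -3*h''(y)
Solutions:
 h(y) = C1 + C2*erf(sqrt(6)*y/6)


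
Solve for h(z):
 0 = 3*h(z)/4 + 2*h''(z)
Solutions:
 h(z) = C1*sin(sqrt(6)*z/4) + C2*cos(sqrt(6)*z/4)


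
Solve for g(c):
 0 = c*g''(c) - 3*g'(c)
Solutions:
 g(c) = C1 + C2*c^4


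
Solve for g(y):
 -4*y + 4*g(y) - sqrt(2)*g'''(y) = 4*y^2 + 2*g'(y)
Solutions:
 g(y) = C1*exp(y*(-3*2^(1/6)*(1 + sqrt(sqrt(2)/27 + 1))^(1/3) + 2^(1/3)/(1 + sqrt(sqrt(2)/27 + 1))^(1/3))/6)*sin(y*(sqrt(6)/(sqrt(2) + sqrt(2*sqrt(2)/27 + 2))^(1/3) + 3*sqrt(3)*(sqrt(2) + sqrt(2*sqrt(2)/27 + 2))^(1/3))/6) + C2*exp(y*(-3*2^(1/6)*(1 + sqrt(sqrt(2)/27 + 1))^(1/3) + 2^(1/3)/(1 + sqrt(sqrt(2)/27 + 1))^(1/3))/6)*cos(y*(sqrt(6)/(sqrt(2) + sqrt(2*sqrt(2)/27 + 2))^(1/3) + 3*sqrt(3)*(sqrt(2) + sqrt(2*sqrt(2)/27 + 2))^(1/3))/6) + C3*exp(y*(-2^(1/3)/(3*(1 + sqrt(sqrt(2)/27 + 1))^(1/3)) + 2^(1/6)*(1 + sqrt(sqrt(2)/27 + 1))^(1/3))) + y^2 + 2*y + 1


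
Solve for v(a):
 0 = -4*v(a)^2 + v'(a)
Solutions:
 v(a) = -1/(C1 + 4*a)


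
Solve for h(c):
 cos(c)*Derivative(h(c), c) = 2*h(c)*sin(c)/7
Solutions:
 h(c) = C1/cos(c)^(2/7)


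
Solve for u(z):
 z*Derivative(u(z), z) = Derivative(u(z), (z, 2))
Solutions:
 u(z) = C1 + C2*erfi(sqrt(2)*z/2)


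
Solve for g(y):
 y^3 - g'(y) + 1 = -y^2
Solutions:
 g(y) = C1 + y^4/4 + y^3/3 + y


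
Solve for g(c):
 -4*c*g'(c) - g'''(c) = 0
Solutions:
 g(c) = C1 + Integral(C2*airyai(-2^(2/3)*c) + C3*airybi(-2^(2/3)*c), c)


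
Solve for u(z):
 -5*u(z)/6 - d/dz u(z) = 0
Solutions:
 u(z) = C1*exp(-5*z/6)


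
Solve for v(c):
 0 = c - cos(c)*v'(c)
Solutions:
 v(c) = C1 + Integral(c/cos(c), c)


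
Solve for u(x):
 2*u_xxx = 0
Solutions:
 u(x) = C1 + C2*x + C3*x^2


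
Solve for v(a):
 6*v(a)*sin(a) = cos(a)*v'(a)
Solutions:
 v(a) = C1/cos(a)^6


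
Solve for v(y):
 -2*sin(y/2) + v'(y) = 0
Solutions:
 v(y) = C1 - 4*cos(y/2)


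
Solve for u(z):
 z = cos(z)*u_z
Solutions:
 u(z) = C1 + Integral(z/cos(z), z)


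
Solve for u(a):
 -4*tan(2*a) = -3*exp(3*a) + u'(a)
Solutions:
 u(a) = C1 + exp(3*a) + 2*log(cos(2*a))


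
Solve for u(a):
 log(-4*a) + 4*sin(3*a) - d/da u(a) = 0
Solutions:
 u(a) = C1 + a*log(-a) - a + 2*a*log(2) - 4*cos(3*a)/3


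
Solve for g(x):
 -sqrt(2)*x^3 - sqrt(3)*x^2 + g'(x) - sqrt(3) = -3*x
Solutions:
 g(x) = C1 + sqrt(2)*x^4/4 + sqrt(3)*x^3/3 - 3*x^2/2 + sqrt(3)*x


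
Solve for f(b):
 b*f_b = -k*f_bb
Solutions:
 f(b) = C1 + C2*sqrt(k)*erf(sqrt(2)*b*sqrt(1/k)/2)


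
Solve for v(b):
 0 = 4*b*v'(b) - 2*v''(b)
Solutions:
 v(b) = C1 + C2*erfi(b)


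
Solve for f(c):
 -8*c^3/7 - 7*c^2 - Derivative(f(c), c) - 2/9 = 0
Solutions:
 f(c) = C1 - 2*c^4/7 - 7*c^3/3 - 2*c/9


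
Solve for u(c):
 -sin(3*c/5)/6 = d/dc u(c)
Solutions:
 u(c) = C1 + 5*cos(3*c/5)/18


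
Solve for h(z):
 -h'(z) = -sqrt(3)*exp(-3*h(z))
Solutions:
 h(z) = log(C1 + 3*sqrt(3)*z)/3
 h(z) = log((-3^(1/3) - 3^(5/6)*I)*(C1 + sqrt(3)*z)^(1/3)/2)
 h(z) = log((-3^(1/3) + 3^(5/6)*I)*(C1 + sqrt(3)*z)^(1/3)/2)


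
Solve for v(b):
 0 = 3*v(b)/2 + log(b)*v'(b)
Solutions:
 v(b) = C1*exp(-3*li(b)/2)


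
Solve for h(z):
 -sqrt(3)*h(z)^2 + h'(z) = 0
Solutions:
 h(z) = -1/(C1 + sqrt(3)*z)


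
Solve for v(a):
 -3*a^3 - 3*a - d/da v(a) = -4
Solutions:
 v(a) = C1 - 3*a^4/4 - 3*a^2/2 + 4*a


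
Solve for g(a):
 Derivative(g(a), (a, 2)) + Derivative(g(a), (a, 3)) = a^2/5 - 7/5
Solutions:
 g(a) = C1 + C2*a + C3*exp(-a) + a^4/60 - a^3/15 - a^2/2


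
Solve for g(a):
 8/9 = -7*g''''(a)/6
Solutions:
 g(a) = C1 + C2*a + C3*a^2 + C4*a^3 - 2*a^4/63


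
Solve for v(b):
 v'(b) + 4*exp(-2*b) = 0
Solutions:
 v(b) = C1 + 2*exp(-2*b)


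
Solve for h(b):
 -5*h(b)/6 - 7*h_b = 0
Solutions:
 h(b) = C1*exp(-5*b/42)


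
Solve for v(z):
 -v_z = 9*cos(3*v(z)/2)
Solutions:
 v(z) = -2*asin((C1 + exp(27*z))/(C1 - exp(27*z)))/3 + 2*pi/3
 v(z) = 2*asin((C1 + exp(27*z))/(C1 - exp(27*z)))/3


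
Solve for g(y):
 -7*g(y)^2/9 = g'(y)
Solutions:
 g(y) = 9/(C1 + 7*y)


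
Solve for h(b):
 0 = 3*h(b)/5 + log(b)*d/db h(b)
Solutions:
 h(b) = C1*exp(-3*li(b)/5)


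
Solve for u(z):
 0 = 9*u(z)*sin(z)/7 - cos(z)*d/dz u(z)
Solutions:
 u(z) = C1/cos(z)^(9/7)


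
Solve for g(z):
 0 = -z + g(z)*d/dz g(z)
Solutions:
 g(z) = -sqrt(C1 + z^2)
 g(z) = sqrt(C1 + z^2)


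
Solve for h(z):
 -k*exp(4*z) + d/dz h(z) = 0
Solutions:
 h(z) = C1 + k*exp(4*z)/4


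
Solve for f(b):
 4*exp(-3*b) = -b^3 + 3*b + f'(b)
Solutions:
 f(b) = C1 + b^4/4 - 3*b^2/2 - 4*exp(-3*b)/3


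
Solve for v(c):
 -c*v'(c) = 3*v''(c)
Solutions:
 v(c) = C1 + C2*erf(sqrt(6)*c/6)


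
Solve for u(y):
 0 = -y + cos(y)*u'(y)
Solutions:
 u(y) = C1 + Integral(y/cos(y), y)


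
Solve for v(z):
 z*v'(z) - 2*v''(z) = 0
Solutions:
 v(z) = C1 + C2*erfi(z/2)


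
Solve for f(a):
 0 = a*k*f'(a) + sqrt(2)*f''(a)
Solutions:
 f(a) = Piecewise((-2^(3/4)*sqrt(pi)*C1*erf(2^(1/4)*a*sqrt(k)/2)/(2*sqrt(k)) - C2, (k > 0) | (k < 0)), (-C1*a - C2, True))


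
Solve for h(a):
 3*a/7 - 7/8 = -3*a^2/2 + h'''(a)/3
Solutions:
 h(a) = C1 + C2*a + C3*a^2 + 3*a^5/40 + 3*a^4/56 - 7*a^3/16


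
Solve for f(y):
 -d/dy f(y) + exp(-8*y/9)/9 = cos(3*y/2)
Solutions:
 f(y) = C1 - 2*sin(3*y/2)/3 - exp(-8*y/9)/8


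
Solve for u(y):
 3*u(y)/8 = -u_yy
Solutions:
 u(y) = C1*sin(sqrt(6)*y/4) + C2*cos(sqrt(6)*y/4)


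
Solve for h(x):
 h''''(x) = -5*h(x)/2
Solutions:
 h(x) = (C1*sin(10^(1/4)*x/2) + C2*cos(10^(1/4)*x/2))*exp(-10^(1/4)*x/2) + (C3*sin(10^(1/4)*x/2) + C4*cos(10^(1/4)*x/2))*exp(10^(1/4)*x/2)


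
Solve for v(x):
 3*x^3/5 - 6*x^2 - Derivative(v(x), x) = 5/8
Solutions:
 v(x) = C1 + 3*x^4/20 - 2*x^3 - 5*x/8


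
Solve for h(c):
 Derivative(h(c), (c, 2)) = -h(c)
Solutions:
 h(c) = C1*sin(c) + C2*cos(c)


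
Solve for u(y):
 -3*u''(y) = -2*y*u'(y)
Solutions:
 u(y) = C1 + C2*erfi(sqrt(3)*y/3)


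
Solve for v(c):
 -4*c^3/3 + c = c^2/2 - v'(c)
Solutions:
 v(c) = C1 + c^4/3 + c^3/6 - c^2/2


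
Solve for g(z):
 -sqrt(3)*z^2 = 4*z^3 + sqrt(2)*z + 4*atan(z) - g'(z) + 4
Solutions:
 g(z) = C1 + z^4 + sqrt(3)*z^3/3 + sqrt(2)*z^2/2 + 4*z*atan(z) + 4*z - 2*log(z^2 + 1)


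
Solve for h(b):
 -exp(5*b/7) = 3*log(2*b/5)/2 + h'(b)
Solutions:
 h(b) = C1 - 3*b*log(b)/2 + b*(-2*log(2) + log(10)/2 + 3/2 + log(5)) - 7*exp(5*b/7)/5


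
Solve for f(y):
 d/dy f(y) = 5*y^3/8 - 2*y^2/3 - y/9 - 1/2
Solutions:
 f(y) = C1 + 5*y^4/32 - 2*y^3/9 - y^2/18 - y/2


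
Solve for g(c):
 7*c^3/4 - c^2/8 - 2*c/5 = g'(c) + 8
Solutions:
 g(c) = C1 + 7*c^4/16 - c^3/24 - c^2/5 - 8*c


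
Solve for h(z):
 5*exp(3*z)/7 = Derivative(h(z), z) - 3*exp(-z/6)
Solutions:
 h(z) = C1 + 5*exp(3*z)/21 - 18*exp(-z/6)


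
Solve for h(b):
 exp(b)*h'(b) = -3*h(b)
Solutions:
 h(b) = C1*exp(3*exp(-b))


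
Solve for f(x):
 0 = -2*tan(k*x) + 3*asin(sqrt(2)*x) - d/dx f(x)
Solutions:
 f(x) = C1 + 3*x*asin(sqrt(2)*x) + 3*sqrt(2)*sqrt(1 - 2*x^2)/2 - 2*Piecewise((-log(cos(k*x))/k, Ne(k, 0)), (0, True))


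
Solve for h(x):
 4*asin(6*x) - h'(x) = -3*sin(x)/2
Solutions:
 h(x) = C1 + 4*x*asin(6*x) + 2*sqrt(1 - 36*x^2)/3 - 3*cos(x)/2


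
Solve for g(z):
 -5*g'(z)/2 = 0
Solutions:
 g(z) = C1


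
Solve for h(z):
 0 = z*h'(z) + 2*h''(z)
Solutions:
 h(z) = C1 + C2*erf(z/2)


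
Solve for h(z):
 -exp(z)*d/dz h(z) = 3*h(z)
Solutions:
 h(z) = C1*exp(3*exp(-z))


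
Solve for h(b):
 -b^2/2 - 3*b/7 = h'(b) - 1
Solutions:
 h(b) = C1 - b^3/6 - 3*b^2/14 + b


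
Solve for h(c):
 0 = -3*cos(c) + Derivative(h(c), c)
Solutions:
 h(c) = C1 + 3*sin(c)


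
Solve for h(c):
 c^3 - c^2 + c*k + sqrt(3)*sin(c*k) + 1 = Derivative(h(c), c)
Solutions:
 h(c) = C1 + c^4/4 - c^3/3 + c^2*k/2 + c - sqrt(3)*cos(c*k)/k


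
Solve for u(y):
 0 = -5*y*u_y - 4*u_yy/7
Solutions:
 u(y) = C1 + C2*erf(sqrt(70)*y/4)


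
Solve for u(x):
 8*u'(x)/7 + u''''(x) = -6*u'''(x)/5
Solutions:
 u(x) = C1 + C2*exp(x*(-28 + 14*14^(1/3)/(15*sqrt(85) + 139)^(1/3) + 14^(2/3)*(15*sqrt(85) + 139)^(1/3))/70)*sin(14^(1/3)*sqrt(3)*x*(-14^(1/3)*(15*sqrt(85) + 139)^(1/3) + 14/(15*sqrt(85) + 139)^(1/3))/70) + C3*exp(x*(-28 + 14*14^(1/3)/(15*sqrt(85) + 139)^(1/3) + 14^(2/3)*(15*sqrt(85) + 139)^(1/3))/70)*cos(14^(1/3)*sqrt(3)*x*(-14^(1/3)*(15*sqrt(85) + 139)^(1/3) + 14/(15*sqrt(85) + 139)^(1/3))/70) + C4*exp(-x*(14*14^(1/3)/(15*sqrt(85) + 139)^(1/3) + 14 + 14^(2/3)*(15*sqrt(85) + 139)^(1/3))/35)


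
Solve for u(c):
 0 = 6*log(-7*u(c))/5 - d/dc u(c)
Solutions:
 -5*Integral(1/(log(-_y) + log(7)), (_y, u(c)))/6 = C1 - c


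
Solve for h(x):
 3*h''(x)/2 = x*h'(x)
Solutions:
 h(x) = C1 + C2*erfi(sqrt(3)*x/3)


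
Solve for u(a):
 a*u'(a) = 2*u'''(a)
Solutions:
 u(a) = C1 + Integral(C2*airyai(2^(2/3)*a/2) + C3*airybi(2^(2/3)*a/2), a)


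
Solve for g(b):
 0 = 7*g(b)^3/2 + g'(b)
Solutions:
 g(b) = -sqrt(-1/(C1 - 7*b))
 g(b) = sqrt(-1/(C1 - 7*b))


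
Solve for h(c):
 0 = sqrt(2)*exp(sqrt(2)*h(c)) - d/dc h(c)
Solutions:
 h(c) = sqrt(2)*(2*log(-1/(C1 + sqrt(2)*c)) - log(2))/4


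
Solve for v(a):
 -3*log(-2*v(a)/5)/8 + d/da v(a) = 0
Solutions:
 -8*Integral(1/(log(-_y) - log(5) + log(2)), (_y, v(a)))/3 = C1 - a


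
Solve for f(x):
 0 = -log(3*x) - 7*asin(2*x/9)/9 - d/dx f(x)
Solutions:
 f(x) = C1 - x*log(x) - 7*x*asin(2*x/9)/9 - x*log(3) + x - 7*sqrt(81 - 4*x^2)/18


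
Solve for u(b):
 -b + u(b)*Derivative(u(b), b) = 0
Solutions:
 u(b) = -sqrt(C1 + b^2)
 u(b) = sqrt(C1 + b^2)


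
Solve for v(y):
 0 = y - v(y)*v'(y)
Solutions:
 v(y) = -sqrt(C1 + y^2)
 v(y) = sqrt(C1 + y^2)


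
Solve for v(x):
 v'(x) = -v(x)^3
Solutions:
 v(x) = -sqrt(2)*sqrt(-1/(C1 - x))/2
 v(x) = sqrt(2)*sqrt(-1/(C1 - x))/2


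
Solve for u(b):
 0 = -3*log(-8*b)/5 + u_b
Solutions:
 u(b) = C1 + 3*b*log(-b)/5 + 3*b*(-1 + 3*log(2))/5


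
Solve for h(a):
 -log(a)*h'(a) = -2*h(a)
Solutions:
 h(a) = C1*exp(2*li(a))


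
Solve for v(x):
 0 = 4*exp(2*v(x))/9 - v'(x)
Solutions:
 v(x) = log(-sqrt(-1/(C1 + 4*x))) - log(2)/2 + log(3)
 v(x) = log(-1/(C1 + 4*x))/2 - log(2)/2 + log(3)


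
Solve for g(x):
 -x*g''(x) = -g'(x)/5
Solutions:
 g(x) = C1 + C2*x^(6/5)


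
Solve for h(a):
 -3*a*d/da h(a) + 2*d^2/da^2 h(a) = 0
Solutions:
 h(a) = C1 + C2*erfi(sqrt(3)*a/2)


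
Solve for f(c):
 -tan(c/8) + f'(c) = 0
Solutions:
 f(c) = C1 - 8*log(cos(c/8))


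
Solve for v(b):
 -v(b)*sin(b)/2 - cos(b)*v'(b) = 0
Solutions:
 v(b) = C1*sqrt(cos(b))


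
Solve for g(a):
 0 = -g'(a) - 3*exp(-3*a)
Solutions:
 g(a) = C1 + exp(-3*a)


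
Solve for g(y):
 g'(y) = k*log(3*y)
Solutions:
 g(y) = C1 + k*y*log(y) - k*y + k*y*log(3)


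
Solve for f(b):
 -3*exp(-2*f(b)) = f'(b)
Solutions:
 f(b) = log(-sqrt(C1 - 6*b))
 f(b) = log(C1 - 6*b)/2


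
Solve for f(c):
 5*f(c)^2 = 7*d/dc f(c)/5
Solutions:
 f(c) = -7/(C1 + 25*c)


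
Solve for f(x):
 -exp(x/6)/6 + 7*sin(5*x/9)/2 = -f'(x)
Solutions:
 f(x) = C1 + exp(x/6) + 63*cos(5*x/9)/10


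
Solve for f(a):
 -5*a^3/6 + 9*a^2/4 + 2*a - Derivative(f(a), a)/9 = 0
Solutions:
 f(a) = C1 - 15*a^4/8 + 27*a^3/4 + 9*a^2


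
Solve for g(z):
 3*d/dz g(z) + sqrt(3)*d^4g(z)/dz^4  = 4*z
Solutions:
 g(z) = C1 + C4*exp(-3^(1/6)*z) + 2*z^2/3 + (C2*sin(3^(2/3)*z/2) + C3*cos(3^(2/3)*z/2))*exp(3^(1/6)*z/2)


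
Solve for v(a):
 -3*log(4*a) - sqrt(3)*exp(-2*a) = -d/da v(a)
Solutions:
 v(a) = C1 + 3*a*log(a) + 3*a*(-1 + 2*log(2)) - sqrt(3)*exp(-2*a)/2


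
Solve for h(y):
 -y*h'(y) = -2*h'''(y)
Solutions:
 h(y) = C1 + Integral(C2*airyai(2^(2/3)*y/2) + C3*airybi(2^(2/3)*y/2), y)


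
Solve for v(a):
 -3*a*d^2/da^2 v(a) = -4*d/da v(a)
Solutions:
 v(a) = C1 + C2*a^(7/3)


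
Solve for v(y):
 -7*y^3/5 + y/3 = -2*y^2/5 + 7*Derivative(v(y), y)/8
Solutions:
 v(y) = C1 - 2*y^4/5 + 16*y^3/105 + 4*y^2/21


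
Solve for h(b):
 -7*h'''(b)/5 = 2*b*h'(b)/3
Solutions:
 h(b) = C1 + Integral(C2*airyai(-10^(1/3)*21^(2/3)*b/21) + C3*airybi(-10^(1/3)*21^(2/3)*b/21), b)


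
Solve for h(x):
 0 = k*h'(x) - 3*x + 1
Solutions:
 h(x) = C1 + 3*x^2/(2*k) - x/k


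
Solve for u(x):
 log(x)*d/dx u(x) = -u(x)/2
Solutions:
 u(x) = C1*exp(-li(x)/2)


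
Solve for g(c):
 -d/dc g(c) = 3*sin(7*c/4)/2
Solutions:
 g(c) = C1 + 6*cos(7*c/4)/7


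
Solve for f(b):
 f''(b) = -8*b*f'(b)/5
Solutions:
 f(b) = C1 + C2*erf(2*sqrt(5)*b/5)


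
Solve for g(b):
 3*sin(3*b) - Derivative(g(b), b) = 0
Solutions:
 g(b) = C1 - cos(3*b)


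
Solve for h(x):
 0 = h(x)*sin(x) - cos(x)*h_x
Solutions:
 h(x) = C1/cos(x)


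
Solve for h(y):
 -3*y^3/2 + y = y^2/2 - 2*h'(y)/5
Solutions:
 h(y) = C1 + 15*y^4/16 + 5*y^3/12 - 5*y^2/4


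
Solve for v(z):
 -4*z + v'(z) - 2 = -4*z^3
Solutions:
 v(z) = C1 - z^4 + 2*z^2 + 2*z


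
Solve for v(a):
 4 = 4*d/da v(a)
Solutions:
 v(a) = C1 + a


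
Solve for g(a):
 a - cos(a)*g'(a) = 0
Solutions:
 g(a) = C1 + Integral(a/cos(a), a)


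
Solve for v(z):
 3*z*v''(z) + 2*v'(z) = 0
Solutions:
 v(z) = C1 + C2*z^(1/3)


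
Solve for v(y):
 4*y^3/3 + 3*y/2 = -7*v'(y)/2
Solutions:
 v(y) = C1 - 2*y^4/21 - 3*y^2/14


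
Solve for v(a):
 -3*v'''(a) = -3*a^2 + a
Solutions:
 v(a) = C1 + C2*a + C3*a^2 + a^5/60 - a^4/72


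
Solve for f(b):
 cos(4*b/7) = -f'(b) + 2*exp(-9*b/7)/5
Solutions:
 f(b) = C1 - 7*sin(4*b/7)/4 - 14*exp(-9*b/7)/45


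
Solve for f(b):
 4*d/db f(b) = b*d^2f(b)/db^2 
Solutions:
 f(b) = C1 + C2*b^5


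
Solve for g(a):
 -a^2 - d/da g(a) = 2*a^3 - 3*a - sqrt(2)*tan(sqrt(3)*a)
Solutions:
 g(a) = C1 - a^4/2 - a^3/3 + 3*a^2/2 - sqrt(6)*log(cos(sqrt(3)*a))/3


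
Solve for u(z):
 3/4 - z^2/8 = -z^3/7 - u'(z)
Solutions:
 u(z) = C1 - z^4/28 + z^3/24 - 3*z/4


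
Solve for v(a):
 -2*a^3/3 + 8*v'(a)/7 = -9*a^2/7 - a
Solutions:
 v(a) = C1 + 7*a^4/48 - 3*a^3/8 - 7*a^2/16


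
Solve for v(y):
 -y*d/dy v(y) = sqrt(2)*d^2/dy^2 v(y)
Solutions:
 v(y) = C1 + C2*erf(2^(1/4)*y/2)


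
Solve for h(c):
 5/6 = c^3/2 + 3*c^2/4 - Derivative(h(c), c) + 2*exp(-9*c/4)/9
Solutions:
 h(c) = C1 + c^4/8 + c^3/4 - 5*c/6 - 8*exp(-9*c/4)/81


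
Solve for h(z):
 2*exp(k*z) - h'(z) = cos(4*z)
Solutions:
 h(z) = C1 - sin(4*z)/4 + 2*exp(k*z)/k


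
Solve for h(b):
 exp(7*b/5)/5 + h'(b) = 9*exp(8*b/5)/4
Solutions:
 h(b) = C1 + 45*exp(8*b/5)/32 - exp(7*b/5)/7


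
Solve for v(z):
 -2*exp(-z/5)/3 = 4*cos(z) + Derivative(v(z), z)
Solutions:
 v(z) = C1 - 4*sin(z) + 10*exp(-z/5)/3


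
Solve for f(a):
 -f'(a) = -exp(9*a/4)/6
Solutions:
 f(a) = C1 + 2*exp(9*a/4)/27


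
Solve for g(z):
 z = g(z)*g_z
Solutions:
 g(z) = -sqrt(C1 + z^2)
 g(z) = sqrt(C1 + z^2)


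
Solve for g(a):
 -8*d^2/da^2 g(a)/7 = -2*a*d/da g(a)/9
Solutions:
 g(a) = C1 + C2*erfi(sqrt(14)*a/12)


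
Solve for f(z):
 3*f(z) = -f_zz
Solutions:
 f(z) = C1*sin(sqrt(3)*z) + C2*cos(sqrt(3)*z)


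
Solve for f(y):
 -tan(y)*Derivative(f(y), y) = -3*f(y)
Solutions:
 f(y) = C1*sin(y)^3


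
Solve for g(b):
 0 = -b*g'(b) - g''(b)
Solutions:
 g(b) = C1 + C2*erf(sqrt(2)*b/2)


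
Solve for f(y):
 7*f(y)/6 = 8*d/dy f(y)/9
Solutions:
 f(y) = C1*exp(21*y/16)


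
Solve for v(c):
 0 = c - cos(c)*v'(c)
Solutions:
 v(c) = C1 + Integral(c/cos(c), c)


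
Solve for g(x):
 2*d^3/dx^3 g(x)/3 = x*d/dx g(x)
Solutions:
 g(x) = C1 + Integral(C2*airyai(2^(2/3)*3^(1/3)*x/2) + C3*airybi(2^(2/3)*3^(1/3)*x/2), x)


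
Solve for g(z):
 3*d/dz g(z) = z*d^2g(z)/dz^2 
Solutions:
 g(z) = C1 + C2*z^4


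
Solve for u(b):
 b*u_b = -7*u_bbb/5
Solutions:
 u(b) = C1 + Integral(C2*airyai(-5^(1/3)*7^(2/3)*b/7) + C3*airybi(-5^(1/3)*7^(2/3)*b/7), b)


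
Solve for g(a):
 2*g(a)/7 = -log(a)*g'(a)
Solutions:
 g(a) = C1*exp(-2*li(a)/7)


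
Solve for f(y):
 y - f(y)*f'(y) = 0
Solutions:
 f(y) = -sqrt(C1 + y^2)
 f(y) = sqrt(C1 + y^2)


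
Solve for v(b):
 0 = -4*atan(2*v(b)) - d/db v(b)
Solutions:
 Integral(1/atan(2*_y), (_y, v(b))) = C1 - 4*b


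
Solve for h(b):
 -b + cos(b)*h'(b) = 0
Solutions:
 h(b) = C1 + Integral(b/cos(b), b)


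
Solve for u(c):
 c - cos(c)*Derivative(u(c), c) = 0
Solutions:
 u(c) = C1 + Integral(c/cos(c), c)


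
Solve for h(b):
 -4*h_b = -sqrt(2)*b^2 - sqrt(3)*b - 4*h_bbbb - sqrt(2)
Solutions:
 h(b) = C1 + C4*exp(b) + sqrt(2)*b^3/12 + sqrt(3)*b^2/8 + sqrt(2)*b/4 + (C2*sin(sqrt(3)*b/2) + C3*cos(sqrt(3)*b/2))*exp(-b/2)


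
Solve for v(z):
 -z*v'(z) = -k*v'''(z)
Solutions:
 v(z) = C1 + Integral(C2*airyai(z*(1/k)^(1/3)) + C3*airybi(z*(1/k)^(1/3)), z)


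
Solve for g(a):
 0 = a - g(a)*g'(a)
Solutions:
 g(a) = -sqrt(C1 + a^2)
 g(a) = sqrt(C1 + a^2)


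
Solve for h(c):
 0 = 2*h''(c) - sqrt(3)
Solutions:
 h(c) = C1 + C2*c + sqrt(3)*c^2/4


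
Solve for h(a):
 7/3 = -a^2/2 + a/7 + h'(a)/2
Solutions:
 h(a) = C1 + a^3/3 - a^2/7 + 14*a/3


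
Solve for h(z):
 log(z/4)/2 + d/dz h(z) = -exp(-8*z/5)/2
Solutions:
 h(z) = C1 - z*log(z)/2 + z*(1/2 + log(2)) + 5*exp(-8*z/5)/16


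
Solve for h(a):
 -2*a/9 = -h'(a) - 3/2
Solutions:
 h(a) = C1 + a^2/9 - 3*a/2


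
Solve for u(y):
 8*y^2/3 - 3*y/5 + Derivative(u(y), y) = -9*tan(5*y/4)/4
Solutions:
 u(y) = C1 - 8*y^3/9 + 3*y^2/10 + 9*log(cos(5*y/4))/5


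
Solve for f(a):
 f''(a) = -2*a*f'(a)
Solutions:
 f(a) = C1 + C2*erf(a)


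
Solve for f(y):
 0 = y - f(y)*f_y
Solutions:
 f(y) = -sqrt(C1 + y^2)
 f(y) = sqrt(C1 + y^2)


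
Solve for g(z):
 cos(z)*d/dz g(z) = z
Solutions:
 g(z) = C1 + Integral(z/cos(z), z)


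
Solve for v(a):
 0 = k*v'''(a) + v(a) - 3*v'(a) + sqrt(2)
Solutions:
 v(a) = C1*exp(-2^(1/3)*a*(2^(1/3)*(sqrt((1 - 4/k)/k^2) + 1/k)^(1/3)/2 + 1/(k*(sqrt((1 - 4/k)/k^2) + 1/k)^(1/3)))) + C2*exp(2^(1/3)*a*(2^(1/3)*(sqrt((1 - 4/k)/k^2) + 1/k)^(1/3)/4 - 2^(1/3)*sqrt(3)*I*(sqrt((1 - 4/k)/k^2) + 1/k)^(1/3)/4 - 2/(k*(-1 + sqrt(3)*I)*(sqrt((1 - 4/k)/k^2) + 1/k)^(1/3)))) + C3*exp(2^(1/3)*a*(2^(1/3)*(sqrt((1 - 4/k)/k^2) + 1/k)^(1/3)/4 + 2^(1/3)*sqrt(3)*I*(sqrt((1 - 4/k)/k^2) + 1/k)^(1/3)/4 + 2/(k*(1 + sqrt(3)*I)*(sqrt((1 - 4/k)/k^2) + 1/k)^(1/3)))) - sqrt(2)


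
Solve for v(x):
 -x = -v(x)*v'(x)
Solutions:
 v(x) = -sqrt(C1 + x^2)
 v(x) = sqrt(C1 + x^2)


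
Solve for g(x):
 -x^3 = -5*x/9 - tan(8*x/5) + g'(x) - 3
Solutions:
 g(x) = C1 - x^4/4 + 5*x^2/18 + 3*x - 5*log(cos(8*x/5))/8


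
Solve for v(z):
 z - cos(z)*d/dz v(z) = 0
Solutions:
 v(z) = C1 + Integral(z/cos(z), z)


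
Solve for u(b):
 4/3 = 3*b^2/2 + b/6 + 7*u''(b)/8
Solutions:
 u(b) = C1 + C2*b - b^4/7 - 2*b^3/63 + 16*b^2/21


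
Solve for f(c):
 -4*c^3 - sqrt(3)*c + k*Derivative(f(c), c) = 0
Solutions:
 f(c) = C1 + c^4/k + sqrt(3)*c^2/(2*k)


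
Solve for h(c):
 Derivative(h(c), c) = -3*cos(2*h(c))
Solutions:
 h(c) = -asin((C1 + exp(12*c))/(C1 - exp(12*c)))/2 + pi/2
 h(c) = asin((C1 + exp(12*c))/(C1 - exp(12*c)))/2


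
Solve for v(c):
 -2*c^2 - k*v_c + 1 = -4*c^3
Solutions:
 v(c) = C1 + c^4/k - 2*c^3/(3*k) + c/k


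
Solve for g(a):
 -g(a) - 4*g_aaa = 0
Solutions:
 g(a) = C3*exp(-2^(1/3)*a/2) + (C1*sin(2^(1/3)*sqrt(3)*a/4) + C2*cos(2^(1/3)*sqrt(3)*a/4))*exp(2^(1/3)*a/4)


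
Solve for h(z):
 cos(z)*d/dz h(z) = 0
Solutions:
 h(z) = C1


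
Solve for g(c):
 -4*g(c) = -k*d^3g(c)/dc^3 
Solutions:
 g(c) = C1*exp(2^(2/3)*c*(1/k)^(1/3)) + C2*exp(2^(2/3)*c*(-1 + sqrt(3)*I)*(1/k)^(1/3)/2) + C3*exp(-2^(2/3)*c*(1 + sqrt(3)*I)*(1/k)^(1/3)/2)


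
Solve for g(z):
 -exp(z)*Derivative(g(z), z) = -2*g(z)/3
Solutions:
 g(z) = C1*exp(-2*exp(-z)/3)


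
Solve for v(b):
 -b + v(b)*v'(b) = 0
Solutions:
 v(b) = -sqrt(C1 + b^2)
 v(b) = sqrt(C1 + b^2)


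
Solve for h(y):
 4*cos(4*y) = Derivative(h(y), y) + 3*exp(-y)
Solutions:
 h(y) = C1 + sin(4*y) + 3*exp(-y)


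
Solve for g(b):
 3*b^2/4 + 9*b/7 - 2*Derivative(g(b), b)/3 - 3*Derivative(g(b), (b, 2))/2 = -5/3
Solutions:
 g(b) = C1 + C2*exp(-4*b/9) + 3*b^3/8 - 351*b^2/224 + 4279*b/448


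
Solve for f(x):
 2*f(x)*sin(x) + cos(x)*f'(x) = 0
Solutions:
 f(x) = C1*cos(x)^2


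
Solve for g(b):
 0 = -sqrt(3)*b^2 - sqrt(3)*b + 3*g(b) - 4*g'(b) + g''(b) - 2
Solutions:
 g(b) = C1*exp(b) + C2*exp(3*b) + sqrt(3)*b^2/3 + 11*sqrt(3)*b/9 + 2/3 + 38*sqrt(3)/27


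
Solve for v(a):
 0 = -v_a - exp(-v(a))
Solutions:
 v(a) = log(C1 - a)


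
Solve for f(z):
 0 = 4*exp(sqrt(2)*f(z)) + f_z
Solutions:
 f(z) = sqrt(2)*(2*log(1/(C1 + 4*z)) - log(2))/4


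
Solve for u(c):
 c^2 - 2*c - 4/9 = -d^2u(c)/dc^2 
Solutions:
 u(c) = C1 + C2*c - c^4/12 + c^3/3 + 2*c^2/9


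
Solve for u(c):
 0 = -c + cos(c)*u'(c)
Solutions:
 u(c) = C1 + Integral(c/cos(c), c)


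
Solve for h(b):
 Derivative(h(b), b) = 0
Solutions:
 h(b) = C1


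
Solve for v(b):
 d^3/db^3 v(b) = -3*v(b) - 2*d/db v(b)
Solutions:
 v(b) = C3*exp(-b) + (C1*sin(sqrt(11)*b/2) + C2*cos(sqrt(11)*b/2))*exp(b/2)


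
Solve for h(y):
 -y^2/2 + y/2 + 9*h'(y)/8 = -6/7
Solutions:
 h(y) = C1 + 4*y^3/27 - 2*y^2/9 - 16*y/21


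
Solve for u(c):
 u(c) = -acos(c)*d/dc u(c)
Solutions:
 u(c) = C1*exp(-Integral(1/acos(c), c))


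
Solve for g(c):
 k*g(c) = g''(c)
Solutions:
 g(c) = C1*exp(-c*sqrt(k)) + C2*exp(c*sqrt(k))


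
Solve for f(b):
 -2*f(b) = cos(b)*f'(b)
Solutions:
 f(b) = C1*(sin(b) - 1)/(sin(b) + 1)


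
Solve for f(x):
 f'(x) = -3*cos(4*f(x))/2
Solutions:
 f(x) = -asin((C1 + exp(12*x))/(C1 - exp(12*x)))/4 + pi/4
 f(x) = asin((C1 + exp(12*x))/(C1 - exp(12*x)))/4


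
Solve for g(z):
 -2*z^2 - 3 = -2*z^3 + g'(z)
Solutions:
 g(z) = C1 + z^4/2 - 2*z^3/3 - 3*z


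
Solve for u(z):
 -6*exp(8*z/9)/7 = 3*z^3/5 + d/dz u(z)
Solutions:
 u(z) = C1 - 3*z^4/20 - 27*exp(8*z/9)/28


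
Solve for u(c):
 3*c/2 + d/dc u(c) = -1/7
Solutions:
 u(c) = C1 - 3*c^2/4 - c/7


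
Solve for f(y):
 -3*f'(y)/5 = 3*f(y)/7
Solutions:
 f(y) = C1*exp(-5*y/7)


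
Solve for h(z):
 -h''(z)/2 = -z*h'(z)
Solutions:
 h(z) = C1 + C2*erfi(z)


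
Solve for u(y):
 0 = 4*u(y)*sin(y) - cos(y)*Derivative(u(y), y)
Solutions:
 u(y) = C1/cos(y)^4


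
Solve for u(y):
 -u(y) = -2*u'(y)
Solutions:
 u(y) = C1*exp(y/2)


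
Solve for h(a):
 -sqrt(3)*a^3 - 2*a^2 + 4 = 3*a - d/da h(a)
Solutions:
 h(a) = C1 + sqrt(3)*a^4/4 + 2*a^3/3 + 3*a^2/2 - 4*a


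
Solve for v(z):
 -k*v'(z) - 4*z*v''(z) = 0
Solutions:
 v(z) = C1 + z^(1 - re(k)/4)*(C2*sin(log(z)*Abs(im(k))/4) + C3*cos(log(z)*im(k)/4))


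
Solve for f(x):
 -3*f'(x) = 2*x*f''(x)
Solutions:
 f(x) = C1 + C2/sqrt(x)


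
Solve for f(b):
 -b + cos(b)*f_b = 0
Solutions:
 f(b) = C1 + Integral(b/cos(b), b)


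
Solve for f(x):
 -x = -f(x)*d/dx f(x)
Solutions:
 f(x) = -sqrt(C1 + x^2)
 f(x) = sqrt(C1 + x^2)


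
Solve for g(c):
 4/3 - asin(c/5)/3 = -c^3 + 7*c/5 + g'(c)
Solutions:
 g(c) = C1 + c^4/4 - 7*c^2/10 - c*asin(c/5)/3 + 4*c/3 - sqrt(25 - c^2)/3


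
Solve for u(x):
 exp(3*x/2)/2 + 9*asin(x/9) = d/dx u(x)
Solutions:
 u(x) = C1 + 9*x*asin(x/9) + 9*sqrt(81 - x^2) + exp(3*x/2)/3


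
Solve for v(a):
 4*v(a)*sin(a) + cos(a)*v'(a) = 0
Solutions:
 v(a) = C1*cos(a)^4


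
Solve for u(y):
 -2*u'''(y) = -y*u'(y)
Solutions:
 u(y) = C1 + Integral(C2*airyai(2^(2/3)*y/2) + C3*airybi(2^(2/3)*y/2), y)


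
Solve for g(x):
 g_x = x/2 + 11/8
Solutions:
 g(x) = C1 + x^2/4 + 11*x/8


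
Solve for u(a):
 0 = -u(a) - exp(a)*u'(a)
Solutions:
 u(a) = C1*exp(exp(-a))


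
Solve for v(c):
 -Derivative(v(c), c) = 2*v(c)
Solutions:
 v(c) = C1*exp(-2*c)


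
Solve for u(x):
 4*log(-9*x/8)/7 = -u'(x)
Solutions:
 u(x) = C1 - 4*x*log(-x)/7 + 4*x*(-2*log(3) + 1 + 3*log(2))/7


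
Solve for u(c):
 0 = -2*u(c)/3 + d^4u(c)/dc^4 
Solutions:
 u(c) = C1*exp(-2^(1/4)*3^(3/4)*c/3) + C2*exp(2^(1/4)*3^(3/4)*c/3) + C3*sin(2^(1/4)*3^(3/4)*c/3) + C4*cos(2^(1/4)*3^(3/4)*c/3)


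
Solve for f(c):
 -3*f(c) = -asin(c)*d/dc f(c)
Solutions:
 f(c) = C1*exp(3*Integral(1/asin(c), c))


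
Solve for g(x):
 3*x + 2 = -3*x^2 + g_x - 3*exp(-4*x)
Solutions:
 g(x) = C1 + x^3 + 3*x^2/2 + 2*x - 3*exp(-4*x)/4


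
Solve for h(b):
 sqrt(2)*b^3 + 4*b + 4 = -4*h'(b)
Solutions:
 h(b) = C1 - sqrt(2)*b^4/16 - b^2/2 - b


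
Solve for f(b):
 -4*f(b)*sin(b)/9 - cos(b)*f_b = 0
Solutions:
 f(b) = C1*cos(b)^(4/9)


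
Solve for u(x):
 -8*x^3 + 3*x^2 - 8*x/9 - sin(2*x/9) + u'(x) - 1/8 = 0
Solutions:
 u(x) = C1 + 2*x^4 - x^3 + 4*x^2/9 + x/8 - 9*cos(2*x/9)/2


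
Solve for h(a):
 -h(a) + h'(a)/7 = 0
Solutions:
 h(a) = C1*exp(7*a)


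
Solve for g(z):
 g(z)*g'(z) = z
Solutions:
 g(z) = -sqrt(C1 + z^2)
 g(z) = sqrt(C1 + z^2)


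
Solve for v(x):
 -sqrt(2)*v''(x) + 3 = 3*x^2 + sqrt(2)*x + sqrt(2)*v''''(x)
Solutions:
 v(x) = C1 + C2*x + C3*sin(x) + C4*cos(x) - sqrt(2)*x^4/8 - x^3/6 + 9*sqrt(2)*x^2/4


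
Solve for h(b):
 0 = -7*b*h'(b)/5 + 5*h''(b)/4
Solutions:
 h(b) = C1 + C2*erfi(sqrt(14)*b/5)


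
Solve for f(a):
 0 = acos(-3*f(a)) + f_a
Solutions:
 Integral(1/acos(-3*_y), (_y, f(a))) = C1 - a


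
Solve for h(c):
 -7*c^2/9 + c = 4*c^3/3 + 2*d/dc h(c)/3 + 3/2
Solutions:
 h(c) = C1 - c^4/2 - 7*c^3/18 + 3*c^2/4 - 9*c/4


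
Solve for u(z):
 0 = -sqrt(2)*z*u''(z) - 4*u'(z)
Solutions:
 u(z) = C1 + C2*z^(1 - 2*sqrt(2))


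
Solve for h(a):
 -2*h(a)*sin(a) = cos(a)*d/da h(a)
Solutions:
 h(a) = C1*cos(a)^2


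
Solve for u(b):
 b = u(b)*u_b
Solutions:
 u(b) = -sqrt(C1 + b^2)
 u(b) = sqrt(C1 + b^2)


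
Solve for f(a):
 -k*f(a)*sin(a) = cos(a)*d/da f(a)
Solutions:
 f(a) = C1*exp(k*log(cos(a)))


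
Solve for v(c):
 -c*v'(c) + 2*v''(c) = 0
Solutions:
 v(c) = C1 + C2*erfi(c/2)


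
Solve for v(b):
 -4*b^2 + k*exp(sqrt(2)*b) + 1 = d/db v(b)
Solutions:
 v(b) = C1 - 4*b^3/3 + b + sqrt(2)*k*exp(sqrt(2)*b)/2


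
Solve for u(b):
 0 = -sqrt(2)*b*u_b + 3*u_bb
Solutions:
 u(b) = C1 + C2*erfi(2^(3/4)*sqrt(3)*b/6)


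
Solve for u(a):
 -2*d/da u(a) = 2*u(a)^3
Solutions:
 u(a) = -sqrt(2)*sqrt(-1/(C1 - a))/2
 u(a) = sqrt(2)*sqrt(-1/(C1 - a))/2


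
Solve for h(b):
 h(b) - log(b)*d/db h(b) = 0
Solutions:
 h(b) = C1*exp(li(b))


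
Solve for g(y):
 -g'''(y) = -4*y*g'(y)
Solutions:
 g(y) = C1 + Integral(C2*airyai(2^(2/3)*y) + C3*airybi(2^(2/3)*y), y)


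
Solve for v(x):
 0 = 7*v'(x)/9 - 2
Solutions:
 v(x) = C1 + 18*x/7


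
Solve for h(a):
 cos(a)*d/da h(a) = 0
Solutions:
 h(a) = C1


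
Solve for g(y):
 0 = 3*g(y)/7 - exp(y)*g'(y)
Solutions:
 g(y) = C1*exp(-3*exp(-y)/7)


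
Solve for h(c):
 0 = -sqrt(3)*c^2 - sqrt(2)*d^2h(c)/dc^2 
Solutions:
 h(c) = C1 + C2*c - sqrt(6)*c^4/24


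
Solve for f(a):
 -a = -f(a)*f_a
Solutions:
 f(a) = -sqrt(C1 + a^2)
 f(a) = sqrt(C1 + a^2)


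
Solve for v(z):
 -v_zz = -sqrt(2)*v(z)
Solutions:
 v(z) = C1*exp(-2^(1/4)*z) + C2*exp(2^(1/4)*z)


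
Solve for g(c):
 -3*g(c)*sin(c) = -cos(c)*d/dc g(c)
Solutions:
 g(c) = C1/cos(c)^3


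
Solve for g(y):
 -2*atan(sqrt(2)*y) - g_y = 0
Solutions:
 g(y) = C1 - 2*y*atan(sqrt(2)*y) + sqrt(2)*log(2*y^2 + 1)/2


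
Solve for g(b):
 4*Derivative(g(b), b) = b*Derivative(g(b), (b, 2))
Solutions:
 g(b) = C1 + C2*b^5


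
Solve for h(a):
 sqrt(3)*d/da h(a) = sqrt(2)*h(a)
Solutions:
 h(a) = C1*exp(sqrt(6)*a/3)


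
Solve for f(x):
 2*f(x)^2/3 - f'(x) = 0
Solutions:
 f(x) = -3/(C1 + 2*x)


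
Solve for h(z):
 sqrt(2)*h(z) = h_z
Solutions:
 h(z) = C1*exp(sqrt(2)*z)


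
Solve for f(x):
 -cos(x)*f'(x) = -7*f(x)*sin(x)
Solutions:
 f(x) = C1/cos(x)^7


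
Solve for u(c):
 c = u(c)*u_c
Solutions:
 u(c) = -sqrt(C1 + c^2)
 u(c) = sqrt(C1 + c^2)


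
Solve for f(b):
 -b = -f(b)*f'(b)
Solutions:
 f(b) = -sqrt(C1 + b^2)
 f(b) = sqrt(C1 + b^2)


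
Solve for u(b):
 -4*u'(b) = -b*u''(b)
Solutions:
 u(b) = C1 + C2*b^5


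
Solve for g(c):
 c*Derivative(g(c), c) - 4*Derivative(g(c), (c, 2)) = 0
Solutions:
 g(c) = C1 + C2*erfi(sqrt(2)*c/4)


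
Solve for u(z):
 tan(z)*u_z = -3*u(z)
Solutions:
 u(z) = C1/sin(z)^3


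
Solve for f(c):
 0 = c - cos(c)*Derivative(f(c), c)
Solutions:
 f(c) = C1 + Integral(c/cos(c), c)


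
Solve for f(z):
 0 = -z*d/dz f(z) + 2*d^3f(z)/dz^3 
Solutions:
 f(z) = C1 + Integral(C2*airyai(2^(2/3)*z/2) + C3*airybi(2^(2/3)*z/2), z)
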